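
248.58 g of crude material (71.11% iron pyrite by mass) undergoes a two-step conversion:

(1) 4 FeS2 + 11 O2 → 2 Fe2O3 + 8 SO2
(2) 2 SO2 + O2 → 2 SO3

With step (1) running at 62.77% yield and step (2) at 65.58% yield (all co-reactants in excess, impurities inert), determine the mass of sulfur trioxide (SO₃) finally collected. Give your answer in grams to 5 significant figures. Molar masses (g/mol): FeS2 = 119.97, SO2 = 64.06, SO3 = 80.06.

97.117 g

Pure FeS2 = 248.58 × 0.7111 = 176.765 g.
n(FeS2) = 176.765 / 119.97 = 1.47341 mol.
Step 1 (FeS2:SO2 = 4:8): theoretical n(SO2) = 2.94682 mol; at 62.77% yield, n(SO2) = 1.84972 mol.
Step 2 (SO2:SO3 = 2:2): theoretical n(SO3) = 1.84972 mol, so theoretical mass = 1.84972 × 80.06 = 148.089 g.
At 65.58% yield, actual mass of SO3 = 148.089 × 0.6558 = 97.1166 g.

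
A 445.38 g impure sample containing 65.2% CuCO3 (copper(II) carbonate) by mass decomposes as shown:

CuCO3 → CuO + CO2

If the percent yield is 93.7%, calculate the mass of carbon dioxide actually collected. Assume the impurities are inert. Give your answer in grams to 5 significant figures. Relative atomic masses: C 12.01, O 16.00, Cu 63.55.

Pure CuCO3 available = 445.38 g × 0.652 = 290.388 g.
M(CuCO3) = 63.55 + 12.01 + 3(16.00) = 123.56 g/mol.
M(CO2) = 12.01 + 2(16.00) = 44.01 g/mol.
n(CuCO3) = 290.388 g / 123.56 g/mol = 2.35018 mol.
From the equation the CuCO3:CO2 mole ratio is 1:1, so n(CO2) = 2.35018 × 1/1 = 2.35018 mol.
Mass of CO2 = 2.35018 mol × 44.01 g/mol = 103.431 g.
Actual mass collected = 103.431 g × 0.937 = 96.9151 g.

96.915 g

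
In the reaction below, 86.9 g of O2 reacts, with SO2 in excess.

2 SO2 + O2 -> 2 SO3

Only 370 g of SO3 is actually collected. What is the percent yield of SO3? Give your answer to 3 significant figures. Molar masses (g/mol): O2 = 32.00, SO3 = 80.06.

85.1 %

n(O2) = 86.90 g / 32.00 g/mol = 2.716 mol.
From the equation the O2:SO3 mole ratio is 1:2, so n(SO3) = 2.716 × 2/1 = 5.431 mol.
Mass of SO3 = 5.431 mol × 80.06 g/mol = 434.8 g.
This is the theoretical yield. Percent yield = 370 g / 434.8 g × 100% = 85.09%.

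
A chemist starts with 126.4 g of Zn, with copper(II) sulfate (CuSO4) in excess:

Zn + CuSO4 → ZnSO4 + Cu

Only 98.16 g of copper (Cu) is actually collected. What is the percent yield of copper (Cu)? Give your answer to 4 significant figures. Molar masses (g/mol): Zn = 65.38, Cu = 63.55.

79.89 %

n(Zn) = 126.40 g / 65.38 g/mol = 1.9333 mol.
From the equation the Zn:Cu mole ratio is 1:1, so n(Cu) = 1.9333 × 1/1 = 1.9333 mol.
Mass of Cu = 1.9333 mol × 63.55 g/mol = 122.86 g.
This is the theoretical yield. Percent yield = 98.16 g / 122.86 g × 100% = 79.894%.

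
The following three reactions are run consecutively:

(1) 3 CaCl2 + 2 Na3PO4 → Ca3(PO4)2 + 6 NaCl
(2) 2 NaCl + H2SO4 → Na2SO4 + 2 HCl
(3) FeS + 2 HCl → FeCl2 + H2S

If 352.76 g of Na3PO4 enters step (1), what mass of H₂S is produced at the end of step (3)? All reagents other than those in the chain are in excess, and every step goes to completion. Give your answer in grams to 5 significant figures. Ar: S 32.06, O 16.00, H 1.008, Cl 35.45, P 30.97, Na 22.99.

109.99 g

M(Na3PO4) = 3(22.99) + 30.97 + 4(16.00) = 163.94 g/mol.
M(H2S) = 2(1.008) + 32.06 = 34.076 g/mol.
n(Na3PO4) = 352.76 / 163.94 = 2.15176 mol.
Reaction (1): Na3PO4→NaCl ratio 2:6 ⇒ n(NaCl) = 6.45529 mol.
Reaction (2): NaCl→HCl ratio 2:2 ⇒ n(HCl) = 6.45529 mol.
Reaction (3): HCl→H2S ratio 2:1 ⇒ n(H2S) = 3.22764 mol.
Mass of H2S = 3.22764 × 34.076 = 109.985 g.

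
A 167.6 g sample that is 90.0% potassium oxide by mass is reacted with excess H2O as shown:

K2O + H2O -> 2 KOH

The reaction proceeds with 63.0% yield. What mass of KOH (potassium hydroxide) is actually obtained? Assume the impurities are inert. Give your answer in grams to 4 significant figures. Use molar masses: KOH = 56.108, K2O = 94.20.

113.2 g

Pure K2O available = 167.6 g × 0.900 = 150.84 g.
n(K2O) = 150.84 g / 94.20 g/mol = 1.6013 mol.
From the equation the K2O:KOH mole ratio is 1:2, so n(KOH) = 1.6013 × 2/1 = 3.2025 mol.
Mass of KOH = 3.2025 mol × 56.108 g/mol = 179.69 g.
Actual mass collected = 179.69 g × 0.630 = 113.20 g.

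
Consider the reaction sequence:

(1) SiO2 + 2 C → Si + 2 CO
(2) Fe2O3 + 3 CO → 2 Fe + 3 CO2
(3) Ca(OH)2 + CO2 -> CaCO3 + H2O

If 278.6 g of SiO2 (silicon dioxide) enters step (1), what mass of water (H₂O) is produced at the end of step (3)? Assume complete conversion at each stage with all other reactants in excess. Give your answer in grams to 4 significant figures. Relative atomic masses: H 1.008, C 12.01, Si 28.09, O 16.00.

167.1 g

M(SiO2) = 28.09 + 2(16.00) = 60.09 g/mol.
M(H2O) = 2(1.008) + 16.00 = 18.016 g/mol.
n(SiO2) = 278.6 / 60.09 = 4.6364 mol.
Reaction (1): SiO2→CO ratio 1:2 ⇒ n(CO) = 9.2728 mol.
Reaction (2): CO→CO2 ratio 3:3 ⇒ n(CO2) = 9.2728 mol.
Reaction (3): CO2→H2O ratio 1:1 ⇒ n(H2O) = 9.2728 mol.
Mass of H2O = 9.2728 × 18.016 = 167.06 g.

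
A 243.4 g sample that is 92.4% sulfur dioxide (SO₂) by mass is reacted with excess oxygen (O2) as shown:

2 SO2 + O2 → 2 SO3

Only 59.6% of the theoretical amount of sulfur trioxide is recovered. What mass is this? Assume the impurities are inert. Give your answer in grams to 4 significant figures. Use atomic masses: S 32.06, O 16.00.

167.5 g

Pure SO2 available = 243.4 g × 0.924 = 224.90 g.
M(SO2) = 32.06 + 2(16.00) = 64.06 g/mol.
M(SO3) = 32.06 + 3(16.00) = 80.06 g/mol.
n(SO2) = 224.90 g / 64.06 g/mol = 3.5108 mol.
From the equation the SO2:SO3 mole ratio is 2:2, so n(SO3) = 3.5108 × 2/2 = 3.5108 mol.
Mass of SO3 = 3.5108 mol × 80.06 g/mol = 281.07 g.
Actual mass collected = 281.07 g × 0.596 = 167.52 g.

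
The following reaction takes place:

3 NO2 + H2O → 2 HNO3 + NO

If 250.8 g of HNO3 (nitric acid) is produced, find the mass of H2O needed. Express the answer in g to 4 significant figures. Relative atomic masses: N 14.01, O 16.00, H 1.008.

M(HNO3) = 1.008 + 14.01 + 3(16.00) = 63.018 g/mol.
M(H2O) = 2(1.008) + 16.00 = 18.016 g/mol.
n(HNO3) = 250.80 g / 63.018 g/mol = 3.9798 mol.
From the equation the HNO3:H2O mole ratio is 2:1, so n(H2O) = 3.9798 × 1/2 = 1.9899 mol.
Mass of H2O = 1.9899 mol × 18.016 g/mol = 35.850 g.

35.85 g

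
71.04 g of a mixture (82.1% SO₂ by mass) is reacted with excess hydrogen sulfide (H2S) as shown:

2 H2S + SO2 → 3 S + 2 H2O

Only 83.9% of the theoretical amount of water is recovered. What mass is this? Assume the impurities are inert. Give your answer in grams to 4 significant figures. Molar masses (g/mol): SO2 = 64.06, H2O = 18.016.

Pure SO2 available = 71.04 g × 0.821 = 58.324 g.
n(SO2) = 58.324 g / 64.06 g/mol = 0.91046 mol.
From the equation the SO2:H2O mole ratio is 1:2, so n(H2O) = 0.91046 × 2/1 = 1.8209 mol.
Mass of H2O = 1.8209 mol × 18.016 g/mol = 32.806 g.
Actual mass collected = 32.806 g × 0.839 = 27.524 g.

27.52 g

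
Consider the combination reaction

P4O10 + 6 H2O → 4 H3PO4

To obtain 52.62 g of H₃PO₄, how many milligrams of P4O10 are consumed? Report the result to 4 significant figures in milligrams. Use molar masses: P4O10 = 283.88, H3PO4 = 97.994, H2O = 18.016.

n(H3PO4) = 52.620 g / 97.994 g/mol = 0.53697 mol.
From the equation the H3PO4:P4O10 mole ratio is 4:1, so n(P4O10) = 0.53697 × 1/4 = 0.13424 mol.
Mass of P4O10 = 0.13424 mol × 283.88 g/mol = 38.109 g.
Converting to mg: 38.109 g = 38110 mg.

38110 mg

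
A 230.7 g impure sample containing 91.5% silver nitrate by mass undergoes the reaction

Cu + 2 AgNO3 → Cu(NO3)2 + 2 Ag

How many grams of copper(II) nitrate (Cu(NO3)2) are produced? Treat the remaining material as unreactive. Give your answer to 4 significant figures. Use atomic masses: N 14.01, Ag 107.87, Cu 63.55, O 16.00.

116.5 g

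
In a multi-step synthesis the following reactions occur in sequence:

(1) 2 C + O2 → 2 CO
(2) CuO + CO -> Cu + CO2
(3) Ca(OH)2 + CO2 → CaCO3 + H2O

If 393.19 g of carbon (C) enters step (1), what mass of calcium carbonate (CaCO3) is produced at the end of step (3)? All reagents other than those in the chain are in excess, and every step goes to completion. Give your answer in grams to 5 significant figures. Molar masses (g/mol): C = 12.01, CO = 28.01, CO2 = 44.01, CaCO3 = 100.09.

n(C) = 393.19 / 12.01 = 32.7386 mol.
Reaction (1): C→CO ratio 2:2 ⇒ n(CO) = 32.7386 mol.
Reaction (2): CO→CO2 ratio 1:1 ⇒ n(CO2) = 32.7386 mol.
Reaction (3): CO2→CaCO3 ratio 1:1 ⇒ n(CaCO3) = 32.7386 mol.
Mass of CaCO3 = 32.7386 × 100.09 = 3276.80 g.

3276.8 g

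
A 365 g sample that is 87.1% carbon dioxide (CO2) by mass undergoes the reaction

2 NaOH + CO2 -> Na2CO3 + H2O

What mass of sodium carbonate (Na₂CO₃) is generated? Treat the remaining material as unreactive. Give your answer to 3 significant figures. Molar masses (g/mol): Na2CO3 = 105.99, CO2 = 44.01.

766 g

Mass of pure CO2 = 365 g × 0.871 = 317.9 g.
n(CO2) = 317.9 g / 44.01 g/mol = 7.224 mol.
From the equation the CO2:Na2CO3 mole ratio is 1:1, so n(Na2CO3) = 7.224 × 1/1 = 7.224 mol.
Mass of Na2CO3 = 7.224 mol × 105.99 g/mol = 765.6 g.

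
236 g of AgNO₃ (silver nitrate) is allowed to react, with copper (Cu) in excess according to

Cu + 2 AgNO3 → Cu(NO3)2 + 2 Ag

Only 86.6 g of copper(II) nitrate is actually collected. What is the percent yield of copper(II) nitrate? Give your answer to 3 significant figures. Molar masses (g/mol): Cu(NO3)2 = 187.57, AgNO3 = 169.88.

n(AgNO3) = 236.0 g / 169.88 g/mol = 1.389 mol.
From the equation the AgNO3:Cu(NO3)2 mole ratio is 2:1, so n(Cu(NO3)2) = 1.389 × 1/2 = 0.6946 mol.
Mass of Cu(NO3)2 = 0.6946 mol × 187.57 g/mol = 130.3 g.
This is the theoretical yield. Percent yield = 86.6 g / 130.3 g × 100% = 66.47%.

66.5 %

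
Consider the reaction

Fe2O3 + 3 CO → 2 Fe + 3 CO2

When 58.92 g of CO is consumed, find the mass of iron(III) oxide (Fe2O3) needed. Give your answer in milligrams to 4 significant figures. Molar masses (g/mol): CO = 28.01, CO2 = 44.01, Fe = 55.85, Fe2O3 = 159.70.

112000 mg

n(CO) = 58.920 g / 28.01 g/mol = 2.1035 mol.
From the equation the CO:Fe2O3 mole ratio is 3:1, so n(Fe2O3) = 2.1035 × 1/3 = 0.70118 mol.
Mass of Fe2O3 = 0.70118 mol × 159.70 g/mol = 111.98 g.
Converting to mg: 111.98 g = 112000 mg.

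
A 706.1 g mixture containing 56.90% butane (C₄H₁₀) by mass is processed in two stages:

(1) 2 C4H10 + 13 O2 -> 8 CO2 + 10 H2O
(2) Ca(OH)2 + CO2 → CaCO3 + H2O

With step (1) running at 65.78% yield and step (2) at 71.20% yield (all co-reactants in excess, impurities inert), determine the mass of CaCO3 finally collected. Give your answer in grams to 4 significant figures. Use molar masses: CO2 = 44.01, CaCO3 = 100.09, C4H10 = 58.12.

Pure C4H10 = 706.1 × 0.5690 = 401.77 g.
n(C4H10) = 401.77 / 58.12 = 6.9128 mol.
Step 1 (C4H10:CO2 = 2:8): theoretical n(CO2) = 27.651 mol; at 65.78% yield, n(CO2) = 18.189 mol.
Step 2 (CO2:CaCO3 = 1:1): theoretical n(CaCO3) = 18.189 mol, so theoretical mass = 18.189 × 100.09 = 1820.5 g.
At 71.20% yield, actual mass of CaCO3 = 1820.5 × 0.7120 = 1296.2 g.

1296 g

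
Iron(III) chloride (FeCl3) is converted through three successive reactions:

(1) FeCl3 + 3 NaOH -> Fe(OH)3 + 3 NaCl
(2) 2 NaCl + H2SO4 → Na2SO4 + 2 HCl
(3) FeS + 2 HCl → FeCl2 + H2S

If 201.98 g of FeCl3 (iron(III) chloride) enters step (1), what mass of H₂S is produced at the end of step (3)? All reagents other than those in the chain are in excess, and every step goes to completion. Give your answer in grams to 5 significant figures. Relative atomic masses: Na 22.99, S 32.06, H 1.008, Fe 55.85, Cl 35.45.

63.650 g

M(FeCl3) = 55.85 + 3(35.45) = 162.20 g/mol.
M(H2S) = 2(1.008) + 32.06 = 34.076 g/mol.
n(FeCl3) = 201.98 / 162.20 = 1.24525 mol.
Reaction (1): FeCl3→NaCl ratio 1:3 ⇒ n(NaCl) = 3.73576 mol.
Reaction (2): NaCl→HCl ratio 2:2 ⇒ n(HCl) = 3.73576 mol.
Reaction (3): HCl→H2S ratio 2:1 ⇒ n(H2S) = 1.86788 mol.
Mass of H2S = 1.86788 × 34.076 = 63.6499 g.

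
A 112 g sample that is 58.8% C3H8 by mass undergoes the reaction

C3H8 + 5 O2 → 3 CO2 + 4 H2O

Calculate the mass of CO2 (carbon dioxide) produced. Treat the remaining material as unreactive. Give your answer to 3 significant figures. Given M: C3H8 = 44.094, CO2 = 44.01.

197 g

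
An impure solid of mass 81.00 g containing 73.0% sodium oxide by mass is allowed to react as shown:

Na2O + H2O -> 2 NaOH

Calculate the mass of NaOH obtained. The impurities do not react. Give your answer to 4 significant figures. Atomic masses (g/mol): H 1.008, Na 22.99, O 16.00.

Mass of pure Na2O = 81.00 g × 0.730 = 59.130 g.
M(Na2O) = 2(22.99) + 16.00 = 61.98 g/mol.
M(NaOH) = 22.99 + 16.00 + 1.008 = 39.998 g/mol.
n(Na2O) = 59.130 g / 61.98 g/mol = 0.95402 mol.
From the equation the Na2O:NaOH mole ratio is 1:2, so n(NaOH) = 0.95402 × 2/1 = 1.9080 mol.
Mass of NaOH = 1.9080 mol × 39.998 g/mol = 76.318 g.

76.32 g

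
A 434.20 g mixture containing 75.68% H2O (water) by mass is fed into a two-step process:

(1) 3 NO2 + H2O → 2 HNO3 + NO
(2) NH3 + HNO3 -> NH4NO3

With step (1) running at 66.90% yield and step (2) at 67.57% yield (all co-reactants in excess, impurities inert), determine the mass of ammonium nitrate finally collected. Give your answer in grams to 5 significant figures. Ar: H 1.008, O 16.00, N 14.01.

1320.1 g

Pure H2O = 434.20 × 0.7568 = 328.603 g.
M(H2O) = 2(1.008) + 16.00 = 18.016 g/mol.
M(NH4NO3) = 2(14.01) + 4(1.008) + 3(16.00) = 80.052 g/mol.
n(H2O) = 328.603 / 18.016 = 18.2395 mol.
Step 1 (H2O:HNO3 = 1:2): theoretical n(HNO3) = 36.4790 mol; at 66.90% yield, n(HNO3) = 24.4044 mol.
Step 2 (HNO3:NH4NO3 = 1:1): theoretical n(NH4NO3) = 24.4044 mol, so theoretical mass = 24.4044 × 80.052 = 1953.62 g.
At 67.57% yield, actual mass of NH4NO3 = 1953.62 × 0.6757 = 1320.06 g.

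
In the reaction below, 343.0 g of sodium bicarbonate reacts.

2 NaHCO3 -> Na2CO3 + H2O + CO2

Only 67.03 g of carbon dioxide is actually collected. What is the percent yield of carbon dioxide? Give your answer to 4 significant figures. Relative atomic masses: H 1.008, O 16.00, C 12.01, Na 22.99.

M(NaHCO3) = 22.99 + 1.008 + 12.01 + 3(16.00) = 84.008 g/mol.
M(CO2) = 12.01 + 2(16.00) = 44.01 g/mol.
n(NaHCO3) = 343.00 g / 84.008 g/mol = 4.0829 mol.
From the equation the NaHCO3:CO2 mole ratio is 2:1, so n(CO2) = 4.0829 × 1/2 = 2.0415 mol.
Mass of CO2 = 2.0415 mol × 44.01 g/mol = 89.845 g.
This is the theoretical yield. Percent yield = 67.03 g / 89.845 g × 100% = 74.606%.

74.61 %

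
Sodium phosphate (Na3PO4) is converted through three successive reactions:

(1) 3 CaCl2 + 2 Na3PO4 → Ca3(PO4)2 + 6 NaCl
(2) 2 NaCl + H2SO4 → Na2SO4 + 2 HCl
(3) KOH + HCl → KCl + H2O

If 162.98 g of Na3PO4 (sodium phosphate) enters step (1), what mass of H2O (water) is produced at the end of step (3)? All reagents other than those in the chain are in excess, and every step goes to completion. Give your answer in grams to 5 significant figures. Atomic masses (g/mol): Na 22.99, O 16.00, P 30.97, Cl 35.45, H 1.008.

M(Na3PO4) = 3(22.99) + 30.97 + 4(16.00) = 163.94 g/mol.
M(H2O) = 2(1.008) + 16.00 = 18.016 g/mol.
n(Na3PO4) = 162.98 / 163.94 = 0.994144 mol.
Reaction (1): Na3PO4→NaCl ratio 2:6 ⇒ n(NaCl) = 2.98243 mol.
Reaction (2): NaCl→HCl ratio 2:2 ⇒ n(HCl) = 2.98243 mol.
Reaction (3): HCl→H2O ratio 1:1 ⇒ n(H2O) = 2.98243 mol.
Mass of H2O = 2.98243 × 18.016 = 53.7315 g.

53.732 g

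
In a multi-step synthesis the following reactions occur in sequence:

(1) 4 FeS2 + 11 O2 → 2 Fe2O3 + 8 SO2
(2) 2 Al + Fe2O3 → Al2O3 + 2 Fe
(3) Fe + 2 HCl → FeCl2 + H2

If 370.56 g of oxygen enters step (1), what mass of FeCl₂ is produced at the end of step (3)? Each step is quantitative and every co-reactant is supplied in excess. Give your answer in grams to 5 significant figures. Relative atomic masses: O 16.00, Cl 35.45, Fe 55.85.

533.73 g

M(O2) = 2(16.00) = 32.00 g/mol.
M(FeCl2) = 55.85 + 2(35.45) = 126.75 g/mol.
n(O2) = 370.56 / 32.00 = 11.5800 mol.
Reaction (1): O2→Fe2O3 ratio 11:2 ⇒ n(Fe2O3) = 2.10545 mol.
Reaction (2): Fe2O3→Fe ratio 1:2 ⇒ n(Fe) = 4.21091 mol.
Reaction (3): Fe→FeCl2 ratio 1:1 ⇒ n(FeCl2) = 4.21091 mol.
Mass of FeCl2 = 4.21091 × 126.75 = 533.733 g.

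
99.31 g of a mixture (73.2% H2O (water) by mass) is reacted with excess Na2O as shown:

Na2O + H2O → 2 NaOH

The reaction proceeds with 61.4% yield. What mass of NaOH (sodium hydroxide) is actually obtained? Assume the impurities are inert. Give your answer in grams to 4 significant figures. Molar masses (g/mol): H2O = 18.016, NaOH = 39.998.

Pure H2O available = 99.31 g × 0.732 = 72.695 g.
n(H2O) = 72.695 g / 18.016 g/mol = 4.0350 mol.
From the equation the H2O:NaOH mole ratio is 1:2, so n(NaOH) = 4.0350 × 2/1 = 8.0700 mol.
Mass of NaOH = 8.0700 mol × 39.998 g/mol = 322.79 g.
Actual mass collected = 322.79 g × 0.614 = 198.19 g.

198.2 g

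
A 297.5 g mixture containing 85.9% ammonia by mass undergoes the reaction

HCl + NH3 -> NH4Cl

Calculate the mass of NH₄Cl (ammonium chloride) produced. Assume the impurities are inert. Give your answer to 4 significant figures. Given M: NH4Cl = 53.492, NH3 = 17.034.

Mass of pure NH3 = 297.5 g × 0.859 = 255.55 g.
n(NH3) = 255.55 g / 17.034 g/mol = 15.002 mol.
From the equation the NH3:NH4Cl mole ratio is 1:1, so n(NH4Cl) = 15.002 × 1/1 = 15.002 mol.
Mass of NH4Cl = 15.002 mol × 53.492 g/mol = 802.51 g.

802.5 g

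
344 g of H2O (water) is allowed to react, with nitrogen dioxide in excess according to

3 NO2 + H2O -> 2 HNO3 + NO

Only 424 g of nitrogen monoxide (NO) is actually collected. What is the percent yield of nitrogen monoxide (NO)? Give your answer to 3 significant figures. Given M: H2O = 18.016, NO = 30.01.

n(H2O) = 344.0 g / 18.016 g/mol = 19.09 mol.
From the equation the H2O:NO mole ratio is 1:1, so n(NO) = 19.09 × 1/1 = 19.09 mol.
Mass of NO = 19.09 mol × 30.01 g/mol = 573.0 g.
This is the theoretical yield. Percent yield = 424 g / 573.0 g × 100% = 73.99%.

74.0 %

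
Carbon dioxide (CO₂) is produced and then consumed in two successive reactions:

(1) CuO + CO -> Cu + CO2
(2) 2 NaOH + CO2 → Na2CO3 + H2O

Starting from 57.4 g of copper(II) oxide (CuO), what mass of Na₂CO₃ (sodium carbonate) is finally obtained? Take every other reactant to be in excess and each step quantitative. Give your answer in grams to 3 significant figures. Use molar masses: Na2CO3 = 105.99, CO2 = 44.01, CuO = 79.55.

76.5 g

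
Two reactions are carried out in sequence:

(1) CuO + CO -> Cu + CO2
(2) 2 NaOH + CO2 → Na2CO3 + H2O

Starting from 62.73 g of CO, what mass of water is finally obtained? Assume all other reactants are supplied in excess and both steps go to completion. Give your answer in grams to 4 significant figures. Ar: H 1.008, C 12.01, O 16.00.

40.35 g

M(CO) = 12.01 + 16.00 = 28.01 g/mol.
M(H2O) = 2(1.008) + 16.00 = 18.016 g/mol.
n(CO) = 62.730 / 28.01 = 2.2396 mol.
Step 1 gives a 1:1 ratio of CO to CO2, so n(CO2) = 2.2396 mol.
In step 2 the CO2:H2O ratio is 1:1, so n(H2O) = 2.2396 mol.
Mass of H2O = 2.2396 × 18.016 = 40.348 g.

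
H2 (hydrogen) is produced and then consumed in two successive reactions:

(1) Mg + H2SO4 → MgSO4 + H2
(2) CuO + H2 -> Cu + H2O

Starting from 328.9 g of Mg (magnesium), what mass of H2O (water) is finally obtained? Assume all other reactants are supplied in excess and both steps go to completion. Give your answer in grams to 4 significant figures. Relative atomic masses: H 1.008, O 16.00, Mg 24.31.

243.7 g

M(Mg) = 24.31 g/mol.
M(H2O) = 2(1.008) + 16.00 = 18.016 g/mol.
n(Mg) = 328.90 / 24.31 = 13.529 mol.
Step 1 gives a 1:1 ratio of Mg to H2, so n(H2) = 13.529 mol.
In step 2 the H2:H2O ratio is 1:1, so n(H2O) = 13.529 mol.
Mass of H2O = 13.529 × 18.016 = 243.75 g.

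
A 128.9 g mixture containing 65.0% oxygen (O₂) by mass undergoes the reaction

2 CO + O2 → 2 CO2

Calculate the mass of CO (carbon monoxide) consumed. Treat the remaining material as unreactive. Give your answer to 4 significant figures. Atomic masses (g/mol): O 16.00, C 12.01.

146.7 g

Mass of pure O2 = 128.9 g × 0.650 = 83.785 g.
M(O2) = 2(16.00) = 32.00 g/mol.
M(CO) = 12.01 + 16.00 = 28.01 g/mol.
n(O2) = 83.785 g / 32.00 g/mol = 2.6183 mol.
From the equation the O2:CO mole ratio is 1:2, so n(CO) = 2.6183 × 2/1 = 5.2366 mol.
Mass of CO = 5.2366 mol × 28.01 g/mol = 146.68 g.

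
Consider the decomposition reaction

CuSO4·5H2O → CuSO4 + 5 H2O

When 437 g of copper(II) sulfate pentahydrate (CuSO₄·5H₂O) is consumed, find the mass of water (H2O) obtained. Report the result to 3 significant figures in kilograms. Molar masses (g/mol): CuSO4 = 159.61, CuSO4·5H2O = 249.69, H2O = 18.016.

0.158 kg

n(CuSO4·5H2O) = 437.0 g / 249.69 g/mol = 1.750 mol.
From the equation the CuSO4·5H2O:H2O mole ratio is 1:5, so n(H2O) = 1.750 × 5/1 = 8.751 mol.
Mass of H2O = 8.751 mol × 18.016 g/mol = 157.7 g.
Converting to kg: 157.7 g = 0.158 kg.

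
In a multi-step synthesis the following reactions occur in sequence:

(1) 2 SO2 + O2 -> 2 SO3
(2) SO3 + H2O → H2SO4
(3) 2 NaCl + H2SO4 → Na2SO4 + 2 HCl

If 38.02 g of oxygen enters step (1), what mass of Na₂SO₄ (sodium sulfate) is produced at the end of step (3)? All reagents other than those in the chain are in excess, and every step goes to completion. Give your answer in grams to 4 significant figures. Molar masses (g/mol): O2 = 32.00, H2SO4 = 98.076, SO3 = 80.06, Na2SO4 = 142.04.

337.5 g

n(O2) = 38.02 / 32.00 = 1.1881 mol.
Reaction (1): O2→SO3 ratio 1:2 ⇒ n(SO3) = 2.3763 mol.
Reaction (2): SO3→H2SO4 ratio 1:1 ⇒ n(H2SO4) = 2.3763 mol.
Reaction (3): H2SO4→Na2SO4 ratio 1:1 ⇒ n(Na2SO4) = 2.3763 mol.
Mass of Na2SO4 = 2.3763 × 142.04 = 337.52 g.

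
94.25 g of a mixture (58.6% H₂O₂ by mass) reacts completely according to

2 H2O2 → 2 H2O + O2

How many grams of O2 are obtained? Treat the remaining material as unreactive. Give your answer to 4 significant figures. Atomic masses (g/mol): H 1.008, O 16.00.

25.98 g

Mass of pure H2O2 = 94.25 g × 0.586 = 55.230 g.
M(H2O2) = 2(1.008) + 2(16.00) = 34.016 g/mol.
M(O2) = 2(16.00) = 32.00 g/mol.
n(H2O2) = 55.230 g / 34.016 g/mol = 1.6237 mol.
From the equation the H2O2:O2 mole ratio is 2:1, so n(O2) = 1.6237 × 1/2 = 0.81183 mol.
Mass of O2 = 0.81183 mol × 32.00 g/mol = 25.979 g.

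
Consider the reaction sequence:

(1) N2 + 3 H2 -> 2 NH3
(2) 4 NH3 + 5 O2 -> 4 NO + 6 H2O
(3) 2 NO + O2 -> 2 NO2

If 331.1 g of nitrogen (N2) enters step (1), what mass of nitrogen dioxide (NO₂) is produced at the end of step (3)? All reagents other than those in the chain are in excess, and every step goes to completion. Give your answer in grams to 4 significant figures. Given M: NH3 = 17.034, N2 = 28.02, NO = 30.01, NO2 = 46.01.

1087 g

n(N2) = 331.1 / 28.02 = 11.817 mol.
Reaction (1): N2→NH3 ratio 1:2 ⇒ n(NH3) = 23.633 mol.
Reaction (2): NH3→NO ratio 4:4 ⇒ n(NO) = 23.633 mol.
Reaction (3): NO→NO2 ratio 2:2 ⇒ n(NO2) = 23.633 mol.
Mass of NO2 = 23.633 × 46.01 = 1087.4 g.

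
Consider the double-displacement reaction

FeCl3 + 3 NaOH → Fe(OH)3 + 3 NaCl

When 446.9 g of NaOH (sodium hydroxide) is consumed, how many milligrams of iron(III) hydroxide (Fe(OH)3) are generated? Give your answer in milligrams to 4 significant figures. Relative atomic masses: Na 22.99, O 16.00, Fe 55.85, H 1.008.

M(NaOH) = 22.99 + 16.00 + 1.008 = 39.998 g/mol.
M(Fe(OH)3) = 55.85 + 3(16.00) + 3(1.008) = 106.874 g/mol.
n(NaOH) = 446.90 g / 39.998 g/mol = 11.173 mol.
From the equation the NaOH:Fe(OH)3 mole ratio is 3:1, so n(Fe(OH)3) = 11.173 × 1/3 = 3.7244 mol.
Mass of Fe(OH)3 = 3.7244 mol × 106.874 g/mol = 398.04 g.
Converting to mg: 398.04 g = 398000 mg.

398000 mg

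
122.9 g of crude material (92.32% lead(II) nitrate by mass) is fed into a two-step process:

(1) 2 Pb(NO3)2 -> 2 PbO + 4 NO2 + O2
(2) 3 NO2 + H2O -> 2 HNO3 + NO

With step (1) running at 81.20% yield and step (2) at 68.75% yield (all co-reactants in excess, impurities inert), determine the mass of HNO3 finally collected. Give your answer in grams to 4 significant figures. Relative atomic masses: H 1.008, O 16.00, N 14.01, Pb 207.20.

16.07 g

Pure Pb(NO3)2 = 122.9 × 0.9232 = 113.46 g.
M(Pb(NO3)2) = 207.20 + 2(14.01) + 6(16.00) = 331.22 g/mol.
M(HNO3) = 1.008 + 14.01 + 3(16.00) = 63.018 g/mol.
n(Pb(NO3)2) = 113.46 / 331.22 = 0.34256 mol.
Step 1 (Pb(NO3)2:NO2 = 2:4): theoretical n(NO2) = 0.68511 mol; at 81.20% yield, n(NO2) = 0.55631 mol.
Step 2 (NO2:HNO3 = 3:2): theoretical n(HNO3) = 0.37087 mol, so theoretical mass = 0.37087 × 63.018 = 23.372 g.
At 68.75% yield, actual mass of HNO3 = 23.372 × 0.6875 = 16.068 g.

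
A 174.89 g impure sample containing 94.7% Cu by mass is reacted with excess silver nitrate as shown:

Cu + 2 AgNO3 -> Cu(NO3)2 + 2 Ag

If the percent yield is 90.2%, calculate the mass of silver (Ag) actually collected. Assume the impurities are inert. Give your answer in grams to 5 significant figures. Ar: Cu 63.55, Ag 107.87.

Pure Cu available = 174.89 g × 0.947 = 165.621 g.
M(Cu) = 63.55 g/mol.
M(Ag) = 107.87 g/mol.
n(Cu) = 165.621 g / 63.55 g/mol = 2.60615 mol.
From the equation the Cu:Ag mole ratio is 1:2, so n(Ag) = 2.60615 × 2/1 = 5.21230 mol.
Mass of Ag = 5.21230 mol × 107.87 g/mol = 562.251 g.
Actual mass collected = 562.251 g × 0.902 = 507.150 g.

507.15 g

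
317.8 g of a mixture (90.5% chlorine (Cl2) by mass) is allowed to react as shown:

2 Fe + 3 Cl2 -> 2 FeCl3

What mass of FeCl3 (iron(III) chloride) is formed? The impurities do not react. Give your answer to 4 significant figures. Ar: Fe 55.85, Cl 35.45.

Mass of pure Cl2 = 317.8 g × 0.905 = 287.61 g.
M(Cl2) = 2(35.45) = 70.90 g/mol.
M(FeCl3) = 55.85 + 3(35.45) = 162.20 g/mol.
n(Cl2) = 287.61 g / 70.90 g/mol = 4.0565 mol.
From the equation the Cl2:FeCl3 mole ratio is 3:2, so n(FeCl3) = 4.0565 × 2/3 = 2.7044 mol.
Mass of FeCl3 = 2.7044 mol × 162.20 g/mol = 438.65 g.

438.6 g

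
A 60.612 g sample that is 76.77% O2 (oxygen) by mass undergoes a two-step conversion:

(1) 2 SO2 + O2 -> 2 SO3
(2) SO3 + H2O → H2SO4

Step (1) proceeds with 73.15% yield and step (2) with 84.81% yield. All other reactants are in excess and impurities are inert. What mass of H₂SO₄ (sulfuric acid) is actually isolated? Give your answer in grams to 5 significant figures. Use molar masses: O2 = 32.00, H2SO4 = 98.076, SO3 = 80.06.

176.95 g

Pure O2 = 60.612 × 0.7677 = 46.5318 g.
n(O2) = 46.5318 / 32.00 = 1.45412 mol.
Step 1 (O2:SO3 = 1:2): theoretical n(SO3) = 2.90824 mol; at 73.15% yield, n(SO3) = 2.12738 mol.
Step 2 (SO3:H2SO4 = 1:1): theoretical n(H2SO4) = 2.12738 mol, so theoretical mass = 2.12738 × 98.076 = 208.645 g.
At 84.81% yield, actual mass of H2SO4 = 208.645 × 0.8481 = 176.952 g.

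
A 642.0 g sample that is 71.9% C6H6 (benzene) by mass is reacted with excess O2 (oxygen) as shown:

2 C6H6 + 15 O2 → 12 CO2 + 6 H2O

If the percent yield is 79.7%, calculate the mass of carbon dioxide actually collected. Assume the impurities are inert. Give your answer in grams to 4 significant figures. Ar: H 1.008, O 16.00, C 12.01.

Pure C6H6 available = 642.0 g × 0.719 = 461.60 g.
M(C6H6) = 6(12.01) + 6(1.008) = 78.108 g/mol.
M(CO2) = 12.01 + 2(16.00) = 44.01 g/mol.
n(C6H6) = 461.60 g / 78.108 g/mol = 5.9097 mol.
From the equation the C6H6:CO2 mole ratio is 2:12, so n(CO2) = 5.9097 × 12/2 = 35.458 mol.
Mass of CO2 = 35.458 mol × 44.01 g/mol = 1560.5 g.
Actual mass collected = 1560.5 g × 0.797 = 1243.7 g.

1244 g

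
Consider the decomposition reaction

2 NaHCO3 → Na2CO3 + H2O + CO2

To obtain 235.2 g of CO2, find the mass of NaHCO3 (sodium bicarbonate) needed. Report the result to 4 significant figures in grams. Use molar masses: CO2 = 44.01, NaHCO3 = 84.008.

897.9 g

n(CO2) = 235.20 g / 44.01 g/mol = 5.3442 mol.
From the equation the CO2:NaHCO3 mole ratio is 1:2, so n(NaHCO3) = 5.3442 × 2/1 = 10.688 mol.
Mass of NaHCO3 = 10.688 mol × 84.008 g/mol = 897.92 g.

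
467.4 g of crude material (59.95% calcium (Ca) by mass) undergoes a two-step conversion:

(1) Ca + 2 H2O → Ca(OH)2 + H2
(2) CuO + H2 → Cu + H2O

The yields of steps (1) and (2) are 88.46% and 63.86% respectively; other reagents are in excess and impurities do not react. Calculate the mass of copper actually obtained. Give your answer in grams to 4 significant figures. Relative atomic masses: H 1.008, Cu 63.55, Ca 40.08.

Pure Ca = 467.4 × 0.5995 = 280.21 g.
M(Ca) = 40.08 g/mol.
M(Cu) = 63.55 g/mol.
n(Ca) = 280.21 / 40.08 = 6.9912 mol.
Step 1 (Ca:H2 = 1:1): theoretical n(H2) = 6.9912 mol; at 88.46% yield, n(H2) = 6.1844 mol.
Step 2 (H2:Cu = 1:1): theoretical n(Cu) = 6.1844 mol, so theoretical mass = 6.1844 × 63.55 = 393.02 g.
At 63.86% yield, actual mass of Cu = 393.02 × 0.6386 = 250.98 g.

251.0 g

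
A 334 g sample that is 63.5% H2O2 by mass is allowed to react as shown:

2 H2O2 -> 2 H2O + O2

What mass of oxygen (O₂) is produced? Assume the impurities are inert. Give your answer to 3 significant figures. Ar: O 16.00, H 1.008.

99.8 g

Mass of pure H2O2 = 334 g × 0.635 = 212.1 g.
M(H2O2) = 2(1.008) + 2(16.00) = 34.016 g/mol.
M(O2) = 2(16.00) = 32.00 g/mol.
n(H2O2) = 212.1 g / 34.016 g/mol = 6.235 mol.
From the equation the H2O2:O2 mole ratio is 2:1, so n(O2) = 6.235 × 1/2 = 3.118 mol.
Mass of O2 = 3.118 mol × 32.00 g/mol = 99.76 g.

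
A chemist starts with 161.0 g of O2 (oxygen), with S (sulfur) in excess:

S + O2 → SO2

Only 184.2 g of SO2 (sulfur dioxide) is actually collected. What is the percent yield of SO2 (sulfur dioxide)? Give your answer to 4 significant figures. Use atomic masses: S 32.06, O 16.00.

M(O2) = 2(16.00) = 32.00 g/mol.
M(SO2) = 32.06 + 2(16.00) = 64.06 g/mol.
n(O2) = 161.00 g / 32.00 g/mol = 5.0312 mol.
From the equation the O2:SO2 mole ratio is 1:1, so n(SO2) = 5.0312 × 1/1 = 5.0312 mol.
Mass of SO2 = 5.0312 mol × 64.06 g/mol = 322.30 g.
This is the theoretical yield. Percent yield = 184.2 g / 322.30 g × 100% = 57.151%.

57.15 %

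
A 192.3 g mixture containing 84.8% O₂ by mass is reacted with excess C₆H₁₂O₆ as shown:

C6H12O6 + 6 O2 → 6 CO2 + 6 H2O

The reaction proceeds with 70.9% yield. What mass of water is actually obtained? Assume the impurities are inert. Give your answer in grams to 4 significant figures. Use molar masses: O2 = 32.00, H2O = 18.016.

Pure O2 available = 192.3 g × 0.848 = 163.07 g.
n(O2) = 163.07 g / 32.00 g/mol = 5.0960 mol.
From the equation the O2:H2O mole ratio is 6:6, so n(H2O) = 5.0960 × 6/6 = 5.0960 mol.
Mass of H2O = 5.0960 mol × 18.016 g/mol = 91.809 g.
Actual mass collected = 91.809 g × 0.709 = 65.092 g.

65.09 g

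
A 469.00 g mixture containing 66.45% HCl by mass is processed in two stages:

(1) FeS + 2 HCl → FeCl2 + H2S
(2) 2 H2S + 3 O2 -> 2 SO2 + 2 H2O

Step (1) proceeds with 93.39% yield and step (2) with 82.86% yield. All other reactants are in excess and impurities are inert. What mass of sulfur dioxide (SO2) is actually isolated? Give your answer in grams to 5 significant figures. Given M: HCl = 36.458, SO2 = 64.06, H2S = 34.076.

Pure HCl = 469.00 × 0.6645 = 311.651 g.
n(HCl) = 311.651 / 36.458 = 8.54821 mol.
Step 1 (HCl:H2S = 2:1): theoretical n(H2S) = 4.27410 mol; at 93.39% yield, n(H2S) = 3.99158 mol.
Step 2 (H2S:SO2 = 2:2): theoretical n(SO2) = 3.99158 mol, so theoretical mass = 3.99158 × 64.06 = 255.701 g.
At 82.86% yield, actual mass of SO2 = 255.701 × 0.8286 = 211.874 g.

211.87 g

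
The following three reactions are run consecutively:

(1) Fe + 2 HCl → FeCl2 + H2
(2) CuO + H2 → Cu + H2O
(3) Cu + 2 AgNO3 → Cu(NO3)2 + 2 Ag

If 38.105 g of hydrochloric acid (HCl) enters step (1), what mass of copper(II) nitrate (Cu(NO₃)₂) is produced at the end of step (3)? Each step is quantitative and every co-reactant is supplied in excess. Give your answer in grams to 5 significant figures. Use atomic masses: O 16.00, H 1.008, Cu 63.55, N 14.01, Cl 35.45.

98.022 g

M(HCl) = 1.008 + 35.45 = 36.458 g/mol.
M(Cu(NO3)2) = 63.55 + 2(14.01) + 6(16.00) = 187.57 g/mol.
n(HCl) = 38.105 / 36.458 = 1.04518 mol.
Reaction (1): HCl→H2 ratio 2:1 ⇒ n(H2) = 0.522588 mol.
Reaction (2): H2→Cu ratio 1:1 ⇒ n(Cu) = 0.522588 mol.
Reaction (3): Cu→Cu(NO3)2 ratio 1:1 ⇒ n(Cu(NO3)2) = 0.522588 mol.
Mass of Cu(NO3)2 = 0.522588 × 187.57 = 98.0218 g.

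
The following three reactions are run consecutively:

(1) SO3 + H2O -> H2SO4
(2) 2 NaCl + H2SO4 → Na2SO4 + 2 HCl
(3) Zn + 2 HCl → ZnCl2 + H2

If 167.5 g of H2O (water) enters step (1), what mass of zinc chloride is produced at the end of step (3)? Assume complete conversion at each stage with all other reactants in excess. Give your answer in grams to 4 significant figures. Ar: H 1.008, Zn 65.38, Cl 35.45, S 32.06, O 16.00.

M(H2O) = 2(1.008) + 16.00 = 18.016 g/mol.
M(ZnCl2) = 65.38 + 2(35.45) = 136.28 g/mol.
n(H2O) = 167.5 / 18.016 = 9.2973 mol.
Reaction (1): H2O→H2SO4 ratio 1:1 ⇒ n(H2SO4) = 9.2973 mol.
Reaction (2): H2SO4→HCl ratio 1:2 ⇒ n(HCl) = 18.595 mol.
Reaction (3): HCl→ZnCl2 ratio 2:1 ⇒ n(ZnCl2) = 9.2973 mol.
Mass of ZnCl2 = 9.2973 × 136.28 = 1267.0 g.

1267 g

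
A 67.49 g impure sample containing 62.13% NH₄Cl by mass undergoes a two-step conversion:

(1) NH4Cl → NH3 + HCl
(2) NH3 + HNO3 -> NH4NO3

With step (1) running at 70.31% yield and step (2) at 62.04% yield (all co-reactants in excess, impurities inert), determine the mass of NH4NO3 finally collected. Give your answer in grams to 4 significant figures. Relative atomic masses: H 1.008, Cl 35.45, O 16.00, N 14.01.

Pure NH4Cl = 67.49 × 0.6213 = 41.932 g.
M(NH4Cl) = 14.01 + 4(1.008) + 35.45 = 53.492 g/mol.
M(NH4NO3) = 2(14.01) + 4(1.008) + 3(16.00) = 80.052 g/mol.
n(NH4Cl) = 41.932 / 53.492 = 0.78388 mol.
Step 1 (NH4Cl:NH3 = 1:1): theoretical n(NH3) = 0.78388 mol; at 70.31% yield, n(NH3) = 0.55115 mol.
Step 2 (NH3:NH4NO3 = 1:1): theoretical n(NH4NO3) = 0.55115 mol, so theoretical mass = 0.55115 × 80.052 = 44.121 g.
At 62.04% yield, actual mass of NH4NO3 = 44.121 × 0.6204 = 27.372 g.

27.37 g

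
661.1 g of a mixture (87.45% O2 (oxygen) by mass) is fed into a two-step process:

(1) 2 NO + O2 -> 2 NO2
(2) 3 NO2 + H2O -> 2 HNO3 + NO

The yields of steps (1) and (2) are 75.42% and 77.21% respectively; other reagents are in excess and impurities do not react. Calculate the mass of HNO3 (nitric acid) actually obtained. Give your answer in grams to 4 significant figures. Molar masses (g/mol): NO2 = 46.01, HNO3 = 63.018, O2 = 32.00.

884.0 g

Pure O2 = 661.1 × 0.8745 = 578.13 g.
n(O2) = 578.13 / 32.00 = 18.067 mol.
Step 1 (O2:NO2 = 1:2): theoretical n(NO2) = 36.133 mol; at 75.42% yield, n(NO2) = 27.252 mol.
Step 2 (NO2:HNO3 = 3:2): theoretical n(HNO3) = 18.168 mol, so theoretical mass = 18.168 × 63.018 = 1144.9 g.
At 77.21% yield, actual mass of HNO3 = 1144.9 × 0.7721 = 883.98 g.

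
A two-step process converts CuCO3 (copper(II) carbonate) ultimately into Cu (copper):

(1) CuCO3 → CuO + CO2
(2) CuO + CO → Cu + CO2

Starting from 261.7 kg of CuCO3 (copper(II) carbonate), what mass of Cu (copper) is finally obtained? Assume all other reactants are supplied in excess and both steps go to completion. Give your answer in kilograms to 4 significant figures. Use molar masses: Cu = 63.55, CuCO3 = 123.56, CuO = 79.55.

261.7 kg = 261700 g.
n(CuCO3) = 261700 / 123.56 = 2118.0 mol.
Step 1 gives a 1:1 ratio of CuCO3 to CuO, so n(CuO) = 2118.0 mol.
In step 2 the CuO:Cu ratio is 1:1, so n(Cu) = 2118.0 mol.
Mass of Cu = 2118.0 × 63.55 = 134600 g = 134.6 kg.

134.6 kg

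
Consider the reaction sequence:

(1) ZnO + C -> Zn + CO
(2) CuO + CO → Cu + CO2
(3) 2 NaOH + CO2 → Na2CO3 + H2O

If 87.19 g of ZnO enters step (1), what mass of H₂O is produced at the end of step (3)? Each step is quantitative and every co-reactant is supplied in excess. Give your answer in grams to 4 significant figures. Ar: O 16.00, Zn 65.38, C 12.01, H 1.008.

19.30 g

M(ZnO) = 65.38 + 16.00 = 81.38 g/mol.
M(H2O) = 2(1.008) + 16.00 = 18.016 g/mol.
n(ZnO) = 87.19 / 81.38 = 1.0714 mol.
Reaction (1): ZnO→CO ratio 1:1 ⇒ n(CO) = 1.0714 mol.
Reaction (2): CO→CO2 ratio 1:1 ⇒ n(CO2) = 1.0714 mol.
Reaction (3): CO2→H2O ratio 1:1 ⇒ n(H2O) = 1.0714 mol.
Mass of H2O = 1.0714 × 18.016 = 19.302 g.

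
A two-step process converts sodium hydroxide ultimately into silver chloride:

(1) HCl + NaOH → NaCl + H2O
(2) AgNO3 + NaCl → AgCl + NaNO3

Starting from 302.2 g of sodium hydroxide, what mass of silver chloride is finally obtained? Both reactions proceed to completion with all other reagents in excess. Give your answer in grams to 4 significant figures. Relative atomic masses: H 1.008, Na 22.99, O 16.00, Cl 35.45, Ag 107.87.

1083 g

M(NaOH) = 22.99 + 16.00 + 1.008 = 39.998 g/mol.
M(AgCl) = 107.87 + 35.45 = 143.32 g/mol.
n(NaOH) = 302.20 / 39.998 = 7.5554 mol.
Step 1 gives a 1:1 ratio of NaOH to NaCl, so n(NaCl) = 7.5554 mol.
In step 2 the NaCl:AgCl ratio is 1:1, so n(AgCl) = 7.5554 mol.
Mass of AgCl = 7.5554 × 143.32 = 1082.8 g.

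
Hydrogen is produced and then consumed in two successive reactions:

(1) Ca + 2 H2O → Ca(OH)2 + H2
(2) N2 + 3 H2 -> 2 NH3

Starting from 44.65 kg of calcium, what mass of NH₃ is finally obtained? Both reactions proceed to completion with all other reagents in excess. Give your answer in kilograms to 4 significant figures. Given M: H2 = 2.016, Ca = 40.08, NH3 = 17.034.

44.65 kg = 44650 g.
n(Ca) = 44650 / 40.08 = 1114.0 mol.
Step 1 gives a 1:1 ratio of Ca to H2, so n(H2) = 1114.0 mol.
In step 2 the H2:NH3 ratio is 3:2, so n(NH3) = 742.68 mol.
Mass of NH3 = 742.68 × 17.034 = 12651 g = 12.65 kg.

12.65 kg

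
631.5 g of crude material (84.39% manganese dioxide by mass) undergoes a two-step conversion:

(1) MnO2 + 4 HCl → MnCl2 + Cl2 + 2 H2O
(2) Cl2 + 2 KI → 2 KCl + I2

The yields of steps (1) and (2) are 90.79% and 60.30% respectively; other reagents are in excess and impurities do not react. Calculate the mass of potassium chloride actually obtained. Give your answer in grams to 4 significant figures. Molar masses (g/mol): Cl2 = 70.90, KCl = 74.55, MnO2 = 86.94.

Pure MnO2 = 631.5 × 0.8439 = 532.92 g.
n(MnO2) = 532.92 / 86.94 = 6.1298 mol.
Step 1 (MnO2:Cl2 = 1:1): theoretical n(Cl2) = 6.1298 mol; at 90.79% yield, n(Cl2) = 5.5652 mol.
Step 2 (Cl2:KCl = 1:2): theoretical n(KCl) = 11.130 mol, so theoretical mass = 11.130 × 74.55 = 829.78 g.
At 60.30% yield, actual mass of KCl = 829.78 × 0.6030 = 500.35 g.

500.4 g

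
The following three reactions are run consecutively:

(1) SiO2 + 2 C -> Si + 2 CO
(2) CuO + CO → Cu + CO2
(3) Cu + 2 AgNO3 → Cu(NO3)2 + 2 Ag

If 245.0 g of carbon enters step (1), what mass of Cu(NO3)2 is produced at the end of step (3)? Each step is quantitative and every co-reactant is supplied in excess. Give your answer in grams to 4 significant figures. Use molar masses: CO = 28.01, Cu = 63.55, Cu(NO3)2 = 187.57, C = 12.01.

n(C) = 245.0 / 12.01 = 20.400 mol.
Reaction (1): C→CO ratio 2:2 ⇒ n(CO) = 20.400 mol.
Reaction (2): CO→Cu ratio 1:1 ⇒ n(Cu) = 20.400 mol.
Reaction (3): Cu→Cu(NO3)2 ratio 1:1 ⇒ n(Cu(NO3)2) = 20.400 mol.
Mass of Cu(NO3)2 = 20.400 × 187.57 = 3826.4 g.

3826 g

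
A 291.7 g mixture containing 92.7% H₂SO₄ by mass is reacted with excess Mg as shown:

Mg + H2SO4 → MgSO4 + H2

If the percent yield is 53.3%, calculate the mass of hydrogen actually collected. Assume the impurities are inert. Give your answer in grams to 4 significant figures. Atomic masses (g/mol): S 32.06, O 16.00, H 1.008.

2.963 g

Pure H2SO4 available = 291.7 g × 0.927 = 270.41 g.
M(H2SO4) = 2(1.008) + 32.06 + 4(16.00) = 98.076 g/mol.
M(H2) = 2(1.008) = 2.016 g/mol.
n(H2SO4) = 270.41 g / 98.076 g/mol = 2.7571 mol.
From the equation the H2SO4:H2 mole ratio is 1:1, so n(H2) = 2.7571 × 1/1 = 2.7571 mol.
Mass of H2 = 2.7571 mol × 2.016 g/mol = 5.5583 g.
Actual mass collected = 5.5583 g × 0.533 = 2.9626 g.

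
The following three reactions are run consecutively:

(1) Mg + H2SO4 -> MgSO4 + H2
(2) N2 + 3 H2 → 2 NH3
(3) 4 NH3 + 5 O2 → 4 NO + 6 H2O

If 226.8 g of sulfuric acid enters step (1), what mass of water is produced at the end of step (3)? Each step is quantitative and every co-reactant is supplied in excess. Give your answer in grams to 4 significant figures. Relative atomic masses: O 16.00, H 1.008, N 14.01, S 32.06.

41.66 g

M(H2SO4) = 2(1.008) + 32.06 + 4(16.00) = 98.076 g/mol.
M(H2O) = 2(1.008) + 16.00 = 18.016 g/mol.
n(H2SO4) = 226.8 / 98.076 = 2.3125 mol.
Reaction (1): H2SO4→H2 ratio 1:1 ⇒ n(H2) = 2.3125 mol.
Reaction (2): H2→NH3 ratio 3:2 ⇒ n(NH3) = 1.5417 mol.
Reaction (3): NH3→H2O ratio 4:6 ⇒ n(H2O) = 2.3125 mol.
Mass of H2O = 2.3125 × 18.016 = 41.662 g.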